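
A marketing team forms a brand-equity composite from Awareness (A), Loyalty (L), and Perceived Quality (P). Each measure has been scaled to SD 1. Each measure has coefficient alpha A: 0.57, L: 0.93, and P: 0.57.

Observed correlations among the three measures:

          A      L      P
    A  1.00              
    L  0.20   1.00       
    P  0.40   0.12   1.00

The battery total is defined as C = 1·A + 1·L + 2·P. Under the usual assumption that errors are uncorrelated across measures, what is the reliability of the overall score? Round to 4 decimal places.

Var(C) = 1 + 1 + 2² + 2·[0.20 + 2·0.40 + 2·0.12] = 6 + 2.48 = 8.48.
With uncorrelated errors the cross-covariances are all true-score covariance, so they carry over unchanged; only the diagonal terms shrink to ρᵢσᵢ².
True-score variance = [0.57 + 0.93 + 2²·0.57] + 2.48 = 3.78 + 2.48 = 6.26.
Reliability = 6.26 / 8.48 = 0.7382.

0.7382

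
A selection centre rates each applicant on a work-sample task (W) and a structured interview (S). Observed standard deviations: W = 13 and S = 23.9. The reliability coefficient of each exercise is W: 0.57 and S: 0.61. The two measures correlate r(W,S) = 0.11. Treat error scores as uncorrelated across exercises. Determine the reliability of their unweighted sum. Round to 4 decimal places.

0.6346

Var(W+S) = 13² + 23.9² + 2·[13·23.9·0.11] = 740.21 + 68.354 = 808.564.
With uncorrelated errors the cross-covariances are all true-score covariance, so they carry over unchanged; only the diagonal terms shrink to ρᵢσᵢ².
True-score variance = [13²·0.57 + 23.9²·0.61] + 68.354 = 444.768 + 68.354 = 513.122.
Reliability = 513.122 / 808.564 = 0.6346.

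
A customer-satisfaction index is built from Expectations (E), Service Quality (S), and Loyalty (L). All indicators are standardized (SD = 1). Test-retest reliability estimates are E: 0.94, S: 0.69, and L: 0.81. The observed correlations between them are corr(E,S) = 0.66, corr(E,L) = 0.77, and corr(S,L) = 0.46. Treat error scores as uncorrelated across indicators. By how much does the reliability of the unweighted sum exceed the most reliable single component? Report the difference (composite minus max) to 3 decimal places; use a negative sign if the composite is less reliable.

-0.023

Var(sum) = 3 + 3.78 = 6.78; true-score variance = 2.44 + 3.78 = 6.22; composite reliability = 0.9174.
Max component reliability = 0.9400.
Difference = 0.9174 − 0.9400 = -0.023.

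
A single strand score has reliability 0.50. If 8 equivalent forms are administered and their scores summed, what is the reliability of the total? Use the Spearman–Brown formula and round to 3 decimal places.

ρ_k = kρ / (1 + (k−1)ρ) = 8·0.50 / (1 + 7·0.50) = 4.000 / 4.500 = 0.889.

0.889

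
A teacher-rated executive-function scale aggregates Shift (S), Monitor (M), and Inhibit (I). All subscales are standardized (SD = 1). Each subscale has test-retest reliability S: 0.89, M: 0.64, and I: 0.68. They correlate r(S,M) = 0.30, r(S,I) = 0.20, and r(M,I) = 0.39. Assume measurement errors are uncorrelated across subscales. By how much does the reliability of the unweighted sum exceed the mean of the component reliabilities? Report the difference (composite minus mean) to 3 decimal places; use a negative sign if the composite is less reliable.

Var(sum) = 3 + 1.78 = 4.78; true-score variance = 2.21 + 1.78 = 3.99; composite reliability = 0.8347.
Mean component reliability = 0.7367.
Difference = 0.8347 − 0.7367 = 0.098.

0.098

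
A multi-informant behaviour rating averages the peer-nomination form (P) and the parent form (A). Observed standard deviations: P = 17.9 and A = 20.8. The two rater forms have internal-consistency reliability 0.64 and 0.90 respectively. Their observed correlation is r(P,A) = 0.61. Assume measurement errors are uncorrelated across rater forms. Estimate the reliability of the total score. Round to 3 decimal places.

0.869

Var(P+A) = 17.9² + 20.8² + 2·[17.9·20.8·0.61] = 753.05 + 454.23 = 1207.28.
With uncorrelated errors the cross-covariances are all true-score covariance, so they carry over unchanged; only the diagonal terms shrink to ρᵢσᵢ².
True-score variance = [17.9²·0.64 + 20.8²·0.90] + 454.23 = 594.438 + 454.23 = 1048.67.
Reliability = 1048.67 / 1207.28 = 0.869.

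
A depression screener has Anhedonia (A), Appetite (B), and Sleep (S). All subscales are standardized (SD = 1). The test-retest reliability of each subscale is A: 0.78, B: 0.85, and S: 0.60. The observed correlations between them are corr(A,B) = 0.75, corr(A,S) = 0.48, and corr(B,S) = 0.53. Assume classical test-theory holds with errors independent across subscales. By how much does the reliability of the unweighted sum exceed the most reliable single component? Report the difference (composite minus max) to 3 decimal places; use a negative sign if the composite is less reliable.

0.032

Var(sum) = 3 + 3.52 = 6.52; true-score variance = 2.23 + 3.52 = 5.75; composite reliability = 0.8819.
Max component reliability = 0.8500.
Difference = 0.8819 − 0.8500 = 0.032.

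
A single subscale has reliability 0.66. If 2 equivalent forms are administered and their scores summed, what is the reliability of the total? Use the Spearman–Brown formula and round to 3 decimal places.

0.795

ρ_k = kρ / (1 + (k−1)ρ) = 2·0.66 / (1 + 1·0.66) = 1.320 / 1.660 = 0.795.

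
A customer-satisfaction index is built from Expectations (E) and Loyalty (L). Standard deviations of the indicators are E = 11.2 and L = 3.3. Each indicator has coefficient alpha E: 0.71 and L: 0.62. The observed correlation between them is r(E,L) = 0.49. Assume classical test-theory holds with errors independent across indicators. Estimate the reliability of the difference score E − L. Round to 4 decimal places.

Var(E−L) = 11.2² + 3.3² − 2·11.2·3.3·0.49 = 136.33 − 36.2208 = 100.109.
Because errors are independent across components, Cov(Tᵢ,Tⱼ) = Cov(Xᵢ,Xⱼ); the off-diagonal part of the true-score variance is the same as above.
True-score variance = [11.2²·0.71 + 3.3²·0.62] − 36.2208 = 95.8142 − 36.2208 = 59.5934.
Reliability = 59.5934 / 100.109 = 0.5953.

0.5953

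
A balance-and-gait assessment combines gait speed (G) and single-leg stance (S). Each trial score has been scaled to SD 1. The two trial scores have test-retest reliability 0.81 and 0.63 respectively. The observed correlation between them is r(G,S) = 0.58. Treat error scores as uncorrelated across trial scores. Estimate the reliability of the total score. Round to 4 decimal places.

0.8228

Var(G+S) = 2 + 2·[0.58] = 2 + 1.16 = 3.16.
Because errors are independent across components, Cov(Tᵢ,Tⱼ) = Cov(Xᵢ,Xⱼ); the off-diagonal part of the true-score variance is the same as above.
True-score variance = [0.81 + 0.63] + 1.16 = 1.44 + 1.16 = 2.6.
Reliability = 2.6 / 3.16 = 0.8228.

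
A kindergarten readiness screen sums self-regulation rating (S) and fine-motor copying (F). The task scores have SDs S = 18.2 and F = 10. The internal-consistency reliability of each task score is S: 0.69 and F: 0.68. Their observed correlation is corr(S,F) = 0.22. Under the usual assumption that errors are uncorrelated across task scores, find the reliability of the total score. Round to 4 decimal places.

0.7366

Var(S+F) = 18.2² + 10² + 2·[18.2·10·0.22] = 431.24 + 80.08 = 511.32.
Under uncorrelated errors the observed covariances equal the true-score covariances, so only the own-variance terms attenuate.
True-score variance = [18.2²·0.69 + 10²·0.68] + 80.08 = 296.556 + 80.08 = 376.636.
Reliability = 376.636 / 511.32 = 0.7366.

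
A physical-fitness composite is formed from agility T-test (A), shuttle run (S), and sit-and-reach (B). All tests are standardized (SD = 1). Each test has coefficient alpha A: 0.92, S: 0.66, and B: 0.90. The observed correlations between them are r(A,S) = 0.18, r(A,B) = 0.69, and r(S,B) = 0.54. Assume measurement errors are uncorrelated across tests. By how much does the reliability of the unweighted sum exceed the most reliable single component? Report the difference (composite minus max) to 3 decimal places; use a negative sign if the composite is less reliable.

Var(sum) = 3 + 2.82 = 5.82; true-score variance = 2.48 + 2.82 = 5.3; composite reliability = 0.9107.
Max component reliability = 0.9200.
Difference = 0.9107 − 0.9200 = -0.009.

-0.009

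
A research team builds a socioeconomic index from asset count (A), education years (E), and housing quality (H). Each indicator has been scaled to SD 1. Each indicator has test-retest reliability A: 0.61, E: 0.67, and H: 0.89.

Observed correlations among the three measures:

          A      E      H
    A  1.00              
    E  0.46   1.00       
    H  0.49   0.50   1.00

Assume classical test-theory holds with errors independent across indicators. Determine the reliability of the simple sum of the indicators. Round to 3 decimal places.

0.859

Var(A+E+H) = 3 + 2·[0.46 + 0.49 + 0.50] = 3 + 2.9 = 5.9.
Because errors are independent across components, Cov(Tᵢ,Tⱼ) = Cov(Xᵢ,Xⱼ); the off-diagonal part of the true-score variance is the same as above.
True-score variance = [0.61 + 0.67 + 0.89] + 2.9 = 2.17 + 2.9 = 5.07.
Reliability = 5.07 / 5.9 = 0.859.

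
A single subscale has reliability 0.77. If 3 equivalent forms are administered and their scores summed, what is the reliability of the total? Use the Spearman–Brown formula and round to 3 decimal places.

0.909

ρ_k = kρ / (1 + (k−1)ρ) = 3·0.77 / (1 + 2·0.77) = 2.310 / 2.540 = 0.909.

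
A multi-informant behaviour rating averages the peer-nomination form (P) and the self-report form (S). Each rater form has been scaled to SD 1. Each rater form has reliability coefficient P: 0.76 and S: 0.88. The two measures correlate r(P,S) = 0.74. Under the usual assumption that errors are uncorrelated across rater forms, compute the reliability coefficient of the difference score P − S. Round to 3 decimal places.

0.308

Var(P−S) = 1 + 1 − 2·0.74 = 2 − 1.48 = 0.52.
With uncorrelated errors the cross-covariances are all true-score covariance, so they carry over unchanged; only the diagonal terms shrink to ρᵢσᵢ².
True-score variance = [0.76 + 0.88] − 1.48 = 1.64 − 1.48 = 0.16.
Reliability = 0.16 / 0.52 = 0.308.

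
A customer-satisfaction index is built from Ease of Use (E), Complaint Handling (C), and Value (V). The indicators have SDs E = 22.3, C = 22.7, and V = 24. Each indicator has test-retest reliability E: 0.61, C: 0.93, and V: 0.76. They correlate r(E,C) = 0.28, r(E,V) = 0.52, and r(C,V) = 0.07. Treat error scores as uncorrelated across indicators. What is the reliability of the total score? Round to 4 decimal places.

0.8530

Var(E+C+V) = 22.3² + 22.7² + 24² + 2·[22.3·22.7·0.28 + 22.3·24·0.52 + 22.7·24·0.07] = 1588.58 + 916.358 = 2504.94.
Because errors are independent across components, Cov(Tᵢ,Tⱼ) = Cov(Xᵢ,Xⱼ); the off-diagonal part of the true-score variance is the same as above.
True-score variance = [22.3²·0.61 + 22.7²·0.93 + 24²·0.76] + 916.358 = 1220.33 + 916.358 = 2136.68.
Reliability = 2136.68 / 2504.94 = 0.8530.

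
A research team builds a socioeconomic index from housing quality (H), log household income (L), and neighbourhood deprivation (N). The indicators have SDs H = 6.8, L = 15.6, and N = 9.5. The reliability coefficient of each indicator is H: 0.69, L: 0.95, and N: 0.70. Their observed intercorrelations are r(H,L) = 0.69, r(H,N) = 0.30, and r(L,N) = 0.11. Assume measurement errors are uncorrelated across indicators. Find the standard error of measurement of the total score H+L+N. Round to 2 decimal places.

Var(total) = 379.85 + 217.754 = 597.604.
True-score variance = 326.273 + 217.754 = 544.027, so reliability = 0.9103.
Error variance = 597.604 − 544.027 = 53.5774; SEM = √53.5774 = 7.32.

7.32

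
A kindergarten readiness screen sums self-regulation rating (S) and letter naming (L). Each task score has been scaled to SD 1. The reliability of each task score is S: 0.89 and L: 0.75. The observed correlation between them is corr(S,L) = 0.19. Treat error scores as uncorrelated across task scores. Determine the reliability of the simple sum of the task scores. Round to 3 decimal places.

Var(S+L) = 2 + 2·[0.19] = 2 + 0.38 = 2.38.
Because errors are independent across components, Cov(Tᵢ,Tⱼ) = Cov(Xᵢ,Xⱼ); the off-diagonal part of the true-score variance is the same as above.
True-score variance = [0.89 + 0.75] + 0.38 = 1.64 + 0.38 = 2.02.
Reliability = 2.02 / 2.38 = 0.849.

0.849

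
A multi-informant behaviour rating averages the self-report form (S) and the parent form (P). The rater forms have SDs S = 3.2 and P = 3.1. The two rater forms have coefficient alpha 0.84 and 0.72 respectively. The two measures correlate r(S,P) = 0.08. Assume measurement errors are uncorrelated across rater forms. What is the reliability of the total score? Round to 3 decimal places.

Var(S+P) = 3.2² + 3.1² + 2·[3.2·3.1·0.08] = 19.85 + 1.5872 = 21.4372.
With uncorrelated errors the cross-covariances are all true-score covariance, so they carry over unchanged; only the diagonal terms shrink to ρᵢσᵢ².
True-score variance = [3.2²·0.84 + 3.1²·0.72] + 1.5872 = 15.5208 + 1.5872 = 17.108.
Reliability = 17.108 / 21.4372 = 0.798.

0.798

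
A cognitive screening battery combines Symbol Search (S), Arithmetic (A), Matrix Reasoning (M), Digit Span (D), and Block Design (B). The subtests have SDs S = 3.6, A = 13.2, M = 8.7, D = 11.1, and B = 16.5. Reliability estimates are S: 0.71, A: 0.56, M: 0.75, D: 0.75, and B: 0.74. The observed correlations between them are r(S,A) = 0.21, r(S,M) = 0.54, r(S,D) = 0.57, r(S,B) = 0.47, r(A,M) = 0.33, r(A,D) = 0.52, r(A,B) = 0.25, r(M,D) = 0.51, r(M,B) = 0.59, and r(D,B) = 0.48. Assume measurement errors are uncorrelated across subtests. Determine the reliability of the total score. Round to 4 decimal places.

Var(S+A+M+D+B) = 3.6² + 13.2² + 8.7² + 11.1² + 16.5² + 2·[3.6·13.2·0.21 + 3.6·8.7·0.54 + 3.6·11.1·0.57 + 3.6·16.5·0.47 + 13.2·8.7·0.33 + 13.2·11.1·0.52 + 13.2·16.5·0.25 + 8.7·11.1·0.51 + 8.7·16.5·0.59 + 11.1·16.5·0.48] = 658.35 + 935.964 = 1594.31.
With uncorrelated errors the cross-covariances are all true-score covariance, so they carry over unchanged; only the diagonal terms shrink to ρᵢσᵢ².
True-score variance = [3.6²·0.71 + 13.2²·0.56 + 8.7²·0.75 + 11.1²·0.75 + 16.5²·0.74] + 935.964 = 457.416 + 935.964 = 1393.38.
Reliability = 1393.38 / 1594.31 = 0.8740.

0.8740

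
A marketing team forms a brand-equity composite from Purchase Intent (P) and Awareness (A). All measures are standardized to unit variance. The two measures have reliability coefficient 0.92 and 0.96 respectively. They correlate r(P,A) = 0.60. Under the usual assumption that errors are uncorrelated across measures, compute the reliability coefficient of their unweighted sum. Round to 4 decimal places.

Var(P+A) = 2 + 2·[0.60] = 2 + 1.2 = 3.2.
Under uncorrelated errors the observed covariances equal the true-score covariances, so only the own-variance terms attenuate.
True-score variance = [0.92 + 0.96] + 1.2 = 1.88 + 1.2 = 3.08.
Reliability = 3.08 / 3.2 = 0.9625.

0.9625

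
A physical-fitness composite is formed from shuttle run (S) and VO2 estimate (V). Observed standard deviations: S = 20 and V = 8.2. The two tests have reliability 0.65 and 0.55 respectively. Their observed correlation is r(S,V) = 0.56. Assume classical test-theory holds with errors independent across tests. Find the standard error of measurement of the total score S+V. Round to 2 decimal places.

13.05

Var(total) = 467.24 + 183.68 = 650.92.
True-score variance = 296.982 + 183.68 = 480.662, so reliability = 0.7384.
Error variance = 650.92 − 480.662 = 170.258; SEM = √170.258 = 13.05.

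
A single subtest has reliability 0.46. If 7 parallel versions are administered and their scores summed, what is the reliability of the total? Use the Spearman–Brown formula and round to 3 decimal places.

ρ_k = kρ / (1 + (k−1)ρ) = 7·0.46 / (1 + 6·0.46) = 3.220 / 3.760 = 0.856.

0.856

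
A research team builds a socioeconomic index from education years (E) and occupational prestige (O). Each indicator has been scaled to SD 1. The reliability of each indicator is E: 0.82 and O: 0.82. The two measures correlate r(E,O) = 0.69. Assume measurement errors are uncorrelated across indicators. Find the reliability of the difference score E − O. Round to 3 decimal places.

Var(E−O) = 1 + 1 − 2·0.69 = 2 − 1.38 = 0.62.
With uncorrelated errors the cross-covariances are all true-score covariance, so they carry over unchanged; only the diagonal terms shrink to ρᵢσᵢ².
True-score variance = [0.82 + 0.82] − 1.38 = 1.64 − 1.38 = 0.26.
Reliability = 0.26 / 0.62 = 0.419.

0.419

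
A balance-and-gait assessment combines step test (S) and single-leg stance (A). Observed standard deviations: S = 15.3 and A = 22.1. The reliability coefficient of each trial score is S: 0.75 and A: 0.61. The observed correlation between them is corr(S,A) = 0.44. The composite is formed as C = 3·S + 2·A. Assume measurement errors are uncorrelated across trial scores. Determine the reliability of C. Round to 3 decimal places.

Var(C) = 3²·15.3² + 2²·22.1² + 2·[6·15.3·22.1·0.44] = 4060.45 + 1785.33 = 5845.78.
Under uncorrelated errors the observed covariances equal the true-score covariances, so only the own-variance terms attenuate.
True-score variance = [3²·15.3²·0.75 + 2²·22.1²·0.61] + 1785.33 = 2771.83 + 1785.33 = 4557.15.
Reliability = 4557.15 / 5845.78 = 0.780.

0.780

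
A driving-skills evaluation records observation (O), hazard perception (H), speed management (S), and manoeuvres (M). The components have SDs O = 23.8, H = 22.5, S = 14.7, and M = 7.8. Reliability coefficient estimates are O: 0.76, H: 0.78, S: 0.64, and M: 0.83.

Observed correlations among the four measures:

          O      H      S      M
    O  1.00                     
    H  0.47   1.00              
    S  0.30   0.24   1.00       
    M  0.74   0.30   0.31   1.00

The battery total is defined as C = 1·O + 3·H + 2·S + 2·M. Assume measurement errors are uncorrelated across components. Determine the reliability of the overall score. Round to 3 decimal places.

Var(C) = 23.8² + 3²·22.5² + 2²·14.7² + 2²·7.8² + 2·[3·23.8·22.5·0.47 + 2·23.8·14.7·0.30 + 2·23.8·7.8·0.74 + 6·22.5·14.7·0.24 + 6·22.5·7.8·0.30 + 4·14.7·7.8·0.31] = 6230.41 + 4348.15 = 10578.6.
Because errors are independent across components, Cov(Tᵢ,Tⱼ) = Cov(Xᵢ,Xⱼ); the off-diagonal part of the true-score variance is the same as above.
True-score variance = [23.8²·0.76 + 3²·22.5²·0.78 + 2²·14.7²·0.64 + 2²·7.8²·0.83] + 4348.15 = 4739.55 + 4348.15 = 9087.7.
Reliability = 9087.7 / 10578.6 = 0.859.

0.859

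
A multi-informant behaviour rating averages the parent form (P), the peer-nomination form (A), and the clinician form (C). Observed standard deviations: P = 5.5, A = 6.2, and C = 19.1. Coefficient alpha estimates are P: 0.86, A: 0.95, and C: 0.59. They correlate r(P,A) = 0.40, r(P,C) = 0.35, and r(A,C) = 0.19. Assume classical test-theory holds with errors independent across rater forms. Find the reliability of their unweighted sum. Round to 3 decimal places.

0.731

Var(P+A+C) = 5.5² + 6.2² + 19.1² + 2·[5.5·6.2·0.40 + 5.5·19.1·0.35 + 6.2·19.1·0.19] = 433.5 + 145.815 = 579.315.
With uncorrelated errors the cross-covariances are all true-score covariance, so they carry over unchanged; only the diagonal terms shrink to ρᵢσᵢ².
True-score variance = [5.5²·0.86 + 6.2²·0.95 + 19.1²·0.59] + 145.815 = 277.771 + 145.815 = 423.586.
Reliability = 423.586 / 579.315 = 0.731.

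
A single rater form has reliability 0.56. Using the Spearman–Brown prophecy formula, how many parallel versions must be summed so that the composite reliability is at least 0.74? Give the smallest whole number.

k ≥ ρ*(1−ρ₁)/(ρ₁(1−ρ*)) = 0.74·0.44 / (0.56·0.26) = 2.236.
Smallest integer k = 3.

3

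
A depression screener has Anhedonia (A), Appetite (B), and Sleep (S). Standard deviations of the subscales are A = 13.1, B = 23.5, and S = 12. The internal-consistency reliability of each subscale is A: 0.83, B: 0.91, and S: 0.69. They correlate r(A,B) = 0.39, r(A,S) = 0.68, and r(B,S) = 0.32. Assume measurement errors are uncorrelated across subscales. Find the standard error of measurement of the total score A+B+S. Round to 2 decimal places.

Var(total) = 867.86 + 634.395 = 1502.26.
True-score variance = 744.344 + 634.395 = 1378.74, so reliability = 0.9178.
Error variance = 1502.26 − 1378.74 = 123.516; SEM = √123.516 = 11.11.

11.11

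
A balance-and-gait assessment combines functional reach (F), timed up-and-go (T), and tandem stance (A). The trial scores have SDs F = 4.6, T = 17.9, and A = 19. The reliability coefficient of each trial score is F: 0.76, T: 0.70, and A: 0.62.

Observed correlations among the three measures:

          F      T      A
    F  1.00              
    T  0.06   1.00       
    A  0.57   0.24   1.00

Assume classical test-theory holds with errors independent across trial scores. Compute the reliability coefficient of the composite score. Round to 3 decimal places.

0.756

Var(F+T+A) = 4.6² + 17.9² + 19² + 2·[4.6·17.9·0.06 + 4.6·19·0.57 + 17.9·19·0.24] = 702.57 + 272.765 = 975.335.
Under uncorrelated errors the observed covariances equal the true-score covariances, so only the own-variance terms attenuate.
True-score variance = [4.6²·0.76 + 17.9²·0.70 + 19²·0.62] + 272.765 = 464.189 + 272.765 = 736.953.
Reliability = 736.953 / 975.335 = 0.756.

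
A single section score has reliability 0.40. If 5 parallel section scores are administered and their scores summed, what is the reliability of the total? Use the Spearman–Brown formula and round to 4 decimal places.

0.7692

ρ_k = kρ / (1 + (k−1)ρ) = 5·0.40 / (1 + 4·0.40) = 2.000 / 2.600 = 0.7692.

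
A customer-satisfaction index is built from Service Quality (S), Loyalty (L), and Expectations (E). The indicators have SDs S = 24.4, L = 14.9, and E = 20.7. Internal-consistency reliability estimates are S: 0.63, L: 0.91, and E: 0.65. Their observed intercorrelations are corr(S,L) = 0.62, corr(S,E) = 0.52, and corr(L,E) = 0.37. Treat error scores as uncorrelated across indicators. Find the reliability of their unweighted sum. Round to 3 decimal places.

Var(S+L+E) = 24.4² + 14.9² + 20.7² + 2·[24.4·14.9·0.62 + 24.4·20.7·0.52 + 14.9·20.7·0.37] = 1245.86 + 1204.34 = 2450.2.
Under uncorrelated errors the observed covariances equal the true-score covariances, so only the own-variance terms attenuate.
True-score variance = [24.4²·0.63 + 14.9²·0.91 + 20.7²·0.65] + 1204.34 = 855.624 + 1204.34 = 2059.96.
Reliability = 2059.96 / 2450.2 = 0.841.

0.841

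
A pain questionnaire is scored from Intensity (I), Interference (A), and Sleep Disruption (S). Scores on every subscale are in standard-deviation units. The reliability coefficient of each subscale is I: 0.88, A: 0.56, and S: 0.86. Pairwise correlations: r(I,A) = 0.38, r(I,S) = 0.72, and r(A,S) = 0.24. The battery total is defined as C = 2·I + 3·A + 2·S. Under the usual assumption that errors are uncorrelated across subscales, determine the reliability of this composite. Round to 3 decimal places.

Var(C) = 2² + 3² + 2² + 2·[6·0.38 + 4·0.72 + 6·0.24] = 17 + 13.2 = 30.2.
Because errors are independent across components, Cov(Tᵢ,Tⱼ) = Cov(Xᵢ,Xⱼ); the off-diagonal part of the true-score variance is the same as above.
True-score variance = [2²·0.88 + 3²·0.56 + 2²·0.86] + 13.2 = 12 + 13.2 = 25.2.
Reliability = 25.2 / 30.2 = 0.834.

0.834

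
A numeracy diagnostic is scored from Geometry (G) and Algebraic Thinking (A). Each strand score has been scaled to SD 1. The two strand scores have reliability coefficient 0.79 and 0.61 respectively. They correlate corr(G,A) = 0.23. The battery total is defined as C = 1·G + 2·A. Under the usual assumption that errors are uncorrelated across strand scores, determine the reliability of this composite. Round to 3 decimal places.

0.701

Var(C) = 1 + 2² + 2·[2·0.23] = 5 + 0.92 = 5.92.
With uncorrelated errors the cross-covariances are all true-score covariance, so they carry over unchanged; only the diagonal terms shrink to ρᵢσᵢ².
True-score variance = [0.79 + 2²·0.61] + 0.92 = 3.23 + 0.92 = 4.15.
Reliability = 4.15 / 5.92 = 0.701.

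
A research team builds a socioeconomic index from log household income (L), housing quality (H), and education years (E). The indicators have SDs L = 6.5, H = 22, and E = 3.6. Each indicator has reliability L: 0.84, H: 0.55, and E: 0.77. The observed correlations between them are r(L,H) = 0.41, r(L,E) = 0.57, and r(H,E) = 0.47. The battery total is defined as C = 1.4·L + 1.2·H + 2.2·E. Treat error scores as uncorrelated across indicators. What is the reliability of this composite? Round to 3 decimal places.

Var(C) = 1.4²·6.5² + 1.2²·22² + 2.2²·3.6² + 2·[1.68·6.5·22·0.41 + 3.08·6.5·3.6·0.57 + 2.64·22·3.6·0.47] = 842.496 + 475.702 = 1318.2.
Because errors are independent across components, Cov(Tᵢ,Tⱼ) = Cov(Xᵢ,Xⱼ); the off-diagonal part of the true-score variance is the same as above.
True-score variance = [1.4²·6.5²·0.84 + 1.2²·22²·0.55 + 2.2²·3.6²·0.77] + 475.702 = 501.188 + 475.702 = 976.889.
Reliability = 976.889 / 1318.2 = 0.741.

0.741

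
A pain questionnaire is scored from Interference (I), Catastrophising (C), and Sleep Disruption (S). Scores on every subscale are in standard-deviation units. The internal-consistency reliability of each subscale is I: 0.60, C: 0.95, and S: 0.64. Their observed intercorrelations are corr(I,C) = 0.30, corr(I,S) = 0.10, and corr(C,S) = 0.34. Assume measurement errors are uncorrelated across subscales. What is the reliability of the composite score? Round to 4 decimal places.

0.8192

Var(I+C+S) = 3 + 2·[0.30 + 0.10 + 0.34] = 3 + 1.48 = 4.48.
With uncorrelated errors the cross-covariances are all true-score covariance, so they carry over unchanged; only the diagonal terms shrink to ρᵢσᵢ².
True-score variance = [0.60 + 0.95 + 0.64] + 1.48 = 2.19 + 1.48 = 3.67.
Reliability = 3.67 / 4.48 = 0.8192.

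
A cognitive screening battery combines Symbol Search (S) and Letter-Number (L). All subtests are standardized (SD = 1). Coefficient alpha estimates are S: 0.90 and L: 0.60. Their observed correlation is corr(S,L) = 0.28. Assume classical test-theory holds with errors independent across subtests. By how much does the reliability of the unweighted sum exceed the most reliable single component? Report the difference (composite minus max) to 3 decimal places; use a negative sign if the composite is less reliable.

-0.095

Var(sum) = 2 + 0.56 = 2.56; true-score variance = 1.5 + 0.56 = 2.06; composite reliability = 0.8047.
Max component reliability = 0.9000.
Difference = 0.8047 − 0.9000 = -0.095.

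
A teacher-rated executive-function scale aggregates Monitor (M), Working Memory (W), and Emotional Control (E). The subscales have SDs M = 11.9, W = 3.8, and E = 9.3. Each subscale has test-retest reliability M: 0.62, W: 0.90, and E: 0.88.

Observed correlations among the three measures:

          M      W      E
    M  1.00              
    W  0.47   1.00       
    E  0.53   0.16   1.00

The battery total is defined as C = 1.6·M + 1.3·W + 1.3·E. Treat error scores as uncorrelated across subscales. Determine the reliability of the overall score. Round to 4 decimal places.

0.8217

Var(C) = 1.6²·11.9² + 1.3²·3.8² + 1.3²·9.3² + 2·[2.08·11.9·3.8·0.47 + 2.08·11.9·9.3·0.53 + 1.69·3.8·9.3·0.16] = 533.093 + 351.531 = 884.625.
Under uncorrelated errors the observed covariances equal the true-score covariances, so only the own-variance terms attenuate.
True-score variance = [1.6²·11.9²·0.62 + 1.3²·3.8²·0.90 + 1.3²·9.3²·0.88] + 351.531 = 375.355 + 351.531 = 726.886.
Reliability = 726.886 / 884.625 = 0.8217.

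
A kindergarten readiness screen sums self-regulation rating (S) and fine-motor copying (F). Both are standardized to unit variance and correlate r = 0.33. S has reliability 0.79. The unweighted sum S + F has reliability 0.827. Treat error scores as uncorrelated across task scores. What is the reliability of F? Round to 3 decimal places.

Var(S+F) = 2 + 2·0.33 = 2.660.
True-score variance = ρ_S + ρ_F + 2·0.33, so 0.827 = (0.79 + ρ_F + 0.66) / 2.660.
ρ_F = 0.827·2.660 − 0.79 − 0.66 = 0.750.

0.750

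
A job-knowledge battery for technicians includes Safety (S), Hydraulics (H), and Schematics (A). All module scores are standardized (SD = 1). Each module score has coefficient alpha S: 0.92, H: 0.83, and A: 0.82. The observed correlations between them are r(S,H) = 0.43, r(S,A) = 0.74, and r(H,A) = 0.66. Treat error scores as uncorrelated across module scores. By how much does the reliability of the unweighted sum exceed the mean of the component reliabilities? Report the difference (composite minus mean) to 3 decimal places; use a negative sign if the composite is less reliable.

Var(sum) = 3 + 3.66 = 6.66; true-score variance = 2.57 + 3.66 = 6.23; composite reliability = 0.9354.
Mean component reliability = 0.8567.
Difference = 0.9354 − 0.8567 = 0.079.

0.079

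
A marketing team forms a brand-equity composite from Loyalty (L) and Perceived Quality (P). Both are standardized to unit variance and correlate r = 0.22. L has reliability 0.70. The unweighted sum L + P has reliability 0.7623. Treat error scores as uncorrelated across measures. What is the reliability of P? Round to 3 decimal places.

0.720

Var(L+P) = 2 + 2·0.22 = 2.440.
True-score variance = ρ_L + ρ_P + 2·0.22, so 0.7623 = (0.70 + ρ_P + 0.44) / 2.440.
ρ_P = 0.7623·2.440 − 0.70 − 0.44 = 0.720.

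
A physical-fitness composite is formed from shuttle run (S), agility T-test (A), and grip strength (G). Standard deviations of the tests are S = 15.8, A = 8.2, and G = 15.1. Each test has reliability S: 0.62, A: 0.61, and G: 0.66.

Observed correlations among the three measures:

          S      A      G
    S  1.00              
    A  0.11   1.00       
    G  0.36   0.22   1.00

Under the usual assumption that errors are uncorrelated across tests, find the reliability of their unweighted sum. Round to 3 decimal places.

0.752

Var(S+A+G) = 15.8² + 8.2² + 15.1² + 2·[15.8·8.2·0.11 + 15.8·15.1·0.36 + 8.2·15.1·0.22] = 544.89 + 254.762 = 799.652.
With uncorrelated errors the cross-covariances are all true-score covariance, so they carry over unchanged; only the diagonal terms shrink to ρᵢσᵢ².
True-score variance = [15.8²·0.62 + 8.2²·0.61 + 15.1²·0.66] + 254.762 = 346.28 + 254.762 = 601.041.
Reliability = 601.041 / 799.652 = 0.752.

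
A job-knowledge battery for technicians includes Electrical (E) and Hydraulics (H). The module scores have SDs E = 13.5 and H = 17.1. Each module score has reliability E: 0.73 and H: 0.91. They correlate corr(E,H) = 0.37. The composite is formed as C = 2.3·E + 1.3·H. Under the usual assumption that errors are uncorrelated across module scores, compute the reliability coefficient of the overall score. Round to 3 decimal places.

Var(C) = 2.3²·13.5² + 1.3²·17.1² + 2·[2.99·13.5·17.1·0.37] = 1458.28 + 510.779 = 1969.05.
Under uncorrelated errors the observed covariances equal the true-score covariances, so only the own-variance terms attenuate.
True-score variance = [2.3²·13.5²·0.73 + 1.3²·17.1²·0.91] + 510.779 = 1153.49 + 510.779 = 1664.27.
Reliability = 1664.27 / 1969.05 = 0.845.

0.845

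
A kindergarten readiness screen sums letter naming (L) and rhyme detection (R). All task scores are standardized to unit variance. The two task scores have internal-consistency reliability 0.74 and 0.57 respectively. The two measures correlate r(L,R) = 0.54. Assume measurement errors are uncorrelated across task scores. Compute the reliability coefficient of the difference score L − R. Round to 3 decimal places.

Var(L−R) = 1 + 1 − 2·0.54 = 2 − 1.08 = 0.92.
Because errors are independent across components, Cov(Tᵢ,Tⱼ) = Cov(Xᵢ,Xⱼ); the off-diagonal part of the true-score variance is the same as above.
True-score variance = [0.74 + 0.57] − 1.08 = 1.31 − 1.08 = 0.23.
Reliability = 0.23 / 0.92 = 0.250.

0.250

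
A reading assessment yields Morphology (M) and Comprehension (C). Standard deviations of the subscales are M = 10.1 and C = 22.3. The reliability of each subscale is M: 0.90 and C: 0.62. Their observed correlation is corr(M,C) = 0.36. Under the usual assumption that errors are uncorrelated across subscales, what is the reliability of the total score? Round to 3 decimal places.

Var(M+C) = 10.1² + 22.3² + 2·[10.1·22.3·0.36] = 599.3 + 162.166 = 761.466.
Under uncorrelated errors the observed covariances equal the true-score covariances, so only the own-variance terms attenuate.
True-score variance = [10.1²·0.90 + 22.3²·0.62] + 162.166 = 400.129 + 162.166 = 562.294.
Reliability = 562.294 / 761.466 = 0.738.

0.738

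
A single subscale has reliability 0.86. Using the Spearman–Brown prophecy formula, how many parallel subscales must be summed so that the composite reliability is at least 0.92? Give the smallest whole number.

k ≥ ρ*(1−ρ₁)/(ρ₁(1−ρ*)) = 0.92·0.14 / (0.86·0.08) = 1.872.
Smallest integer k = 2.

2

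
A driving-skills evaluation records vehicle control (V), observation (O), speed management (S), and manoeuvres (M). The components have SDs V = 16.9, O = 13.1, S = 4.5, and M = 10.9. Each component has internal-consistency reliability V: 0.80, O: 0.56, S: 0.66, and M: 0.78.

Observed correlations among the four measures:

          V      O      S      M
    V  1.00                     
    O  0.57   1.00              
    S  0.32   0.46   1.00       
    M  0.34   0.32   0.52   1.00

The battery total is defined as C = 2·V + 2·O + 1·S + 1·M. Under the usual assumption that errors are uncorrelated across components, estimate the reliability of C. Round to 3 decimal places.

Var(C) = 2²·16.9² + 2²·13.1² + 4.5² + 10.9² + 2·[4·16.9·13.1·0.57 + 2·16.9·4.5·0.32 + 2·16.9·10.9·0.34 + 2·13.1·4.5·0.46 + 2·13.1·10.9·0.32 + 4.5·10.9·0.52] = 1967.94 + 1699.66 = 3667.6.
Under uncorrelated errors the observed covariances equal the true-score covariances, so only the own-variance terms attenuate.
True-score variance = [2²·16.9²·0.80 + 2²·13.1²·0.56 + 4.5²·0.66 + 10.9²·0.78] + 1699.66 = 1404.4 + 1699.66 = 3104.05.
Reliability = 3104.05 / 3667.6 = 0.846.

0.846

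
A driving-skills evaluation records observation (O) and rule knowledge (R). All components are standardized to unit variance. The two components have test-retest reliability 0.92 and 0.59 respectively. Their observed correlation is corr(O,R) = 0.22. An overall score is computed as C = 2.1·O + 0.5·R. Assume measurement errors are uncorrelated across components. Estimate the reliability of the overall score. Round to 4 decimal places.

Var(C) = 2.1² + 0.5² + 2·[1.05·0.22] = 4.66 + 0.462 = 5.122.
Under uncorrelated errors the observed covariances equal the true-score covariances, so only the own-variance terms attenuate.
True-score variance = [2.1²·0.92 + 0.5²·0.59] + 0.462 = 4.2047 + 0.462 = 4.6667.
Reliability = 4.6667 / 5.122 = 0.9111.

0.9111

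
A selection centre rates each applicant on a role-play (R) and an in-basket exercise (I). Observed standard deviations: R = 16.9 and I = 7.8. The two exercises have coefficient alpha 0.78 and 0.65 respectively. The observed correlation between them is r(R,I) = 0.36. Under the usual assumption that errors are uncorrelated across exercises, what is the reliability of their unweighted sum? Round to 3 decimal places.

0.809

Var(R+I) = 16.9² + 7.8² + 2·[16.9·7.8·0.36] = 346.45 + 94.9104 = 441.36.
Under uncorrelated errors the observed covariances equal the true-score covariances, so only the own-variance terms attenuate.
True-score variance = [16.9²·0.78 + 7.8²·0.65] + 94.9104 = 262.322 + 94.9104 = 357.232.
Reliability = 357.232 / 441.36 = 0.809.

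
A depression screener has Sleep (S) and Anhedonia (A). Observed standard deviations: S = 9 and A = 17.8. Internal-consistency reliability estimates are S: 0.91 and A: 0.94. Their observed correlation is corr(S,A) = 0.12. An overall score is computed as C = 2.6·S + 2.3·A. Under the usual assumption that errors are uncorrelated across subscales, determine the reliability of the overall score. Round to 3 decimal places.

Var(C) = 2.6²·9² + 2.3²·17.8² + 2·[5.98·9·17.8·0.12] = 2223.64 + 229.919 = 2453.56.
With uncorrelated errors the cross-covariances are all true-score covariance, so they carry over unchanged; only the diagonal terms shrink to ρᵢσᵢ².
True-score variance = [2.6²·9²·0.91 + 2.3²·17.8²·0.94] + 229.919 = 2073.8 + 229.919 = 2303.72.
Reliability = 2303.72 / 2453.56 = 0.939.

0.939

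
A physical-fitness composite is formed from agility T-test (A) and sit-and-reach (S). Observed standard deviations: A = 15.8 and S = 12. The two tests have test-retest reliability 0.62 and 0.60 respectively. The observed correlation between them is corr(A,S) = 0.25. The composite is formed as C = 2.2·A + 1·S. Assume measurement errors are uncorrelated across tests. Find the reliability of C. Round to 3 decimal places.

0.669

Var(C) = 2.2²·15.8² + 12² + 2·[2.2·15.8·12·0.25] = 1352.26 + 208.56 = 1560.82.
Because errors are independent across components, Cov(Tᵢ,Tⱼ) = Cov(Xᵢ,Xⱼ); the off-diagonal part of the true-score variance is the same as above.
True-score variance = [2.2²·15.8²·0.62 + 12²·0.60] + 208.56 = 835.52 + 208.56 = 1044.08.
Reliability = 1044.08 / 1560.82 = 0.669.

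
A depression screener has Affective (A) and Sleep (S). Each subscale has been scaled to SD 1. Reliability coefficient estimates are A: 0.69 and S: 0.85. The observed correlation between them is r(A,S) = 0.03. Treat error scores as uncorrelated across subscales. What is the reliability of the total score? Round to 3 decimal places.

0.777

Var(A+S) = 2 + 2·[0.03] = 2 + 0.06 = 2.06.
Under uncorrelated errors the observed covariances equal the true-score covariances, so only the own-variance terms attenuate.
True-score variance = [0.69 + 0.85] + 0.06 = 1.54 + 0.06 = 1.6.
Reliability = 1.6 / 2.06 = 0.777.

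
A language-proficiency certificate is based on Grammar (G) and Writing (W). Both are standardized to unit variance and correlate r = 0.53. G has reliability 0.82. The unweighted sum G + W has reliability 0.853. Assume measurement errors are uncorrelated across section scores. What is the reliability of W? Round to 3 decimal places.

Var(G+W) = 2 + 2·0.53 = 3.060.
True-score variance = ρ_G + ρ_W + 2·0.53, so 0.853 = (0.82 + ρ_W + 1.06) / 3.060.
ρ_W = 0.853·3.060 − 0.82 − 1.06 = 0.730.

0.730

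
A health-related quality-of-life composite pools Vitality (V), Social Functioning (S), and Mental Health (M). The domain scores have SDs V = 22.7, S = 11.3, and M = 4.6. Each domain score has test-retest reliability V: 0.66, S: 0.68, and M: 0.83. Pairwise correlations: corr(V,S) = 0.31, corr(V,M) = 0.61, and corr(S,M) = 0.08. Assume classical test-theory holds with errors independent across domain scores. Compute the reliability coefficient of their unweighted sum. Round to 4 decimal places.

0.7709

Var(V+S+M) = 22.7² + 11.3² + 4.6² + 2·[22.7·11.3·0.31 + 22.7·4.6·0.61 + 11.3·4.6·0.08] = 664.14 + 294.745 = 958.885.
With uncorrelated errors the cross-covariances are all true-score covariance, so they carry over unchanged; only the diagonal terms shrink to ρᵢσᵢ².
True-score variance = [22.7²·0.66 + 11.3²·0.68 + 4.6²·0.83] + 294.745 = 444.483 + 294.745 = 739.229.
Reliability = 739.229 / 958.885 = 0.7709.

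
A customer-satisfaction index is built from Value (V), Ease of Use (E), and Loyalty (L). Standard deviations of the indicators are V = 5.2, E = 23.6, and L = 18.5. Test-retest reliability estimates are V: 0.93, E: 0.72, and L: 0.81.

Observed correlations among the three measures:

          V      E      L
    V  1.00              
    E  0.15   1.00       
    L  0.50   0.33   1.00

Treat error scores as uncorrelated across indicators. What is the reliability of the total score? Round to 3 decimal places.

0.835

Var(V+E+L) = 5.2² + 23.6² + 18.5² + 2·[5.2·23.6·0.15 + 5.2·18.5·0.50 + 23.6·18.5·0.33] = 926.25 + 421.172 = 1347.42.
Under uncorrelated errors the observed covariances equal the true-score covariances, so only the own-variance terms attenuate.
True-score variance = [5.2²·0.93 + 23.6²·0.72 + 18.5²·0.81] + 421.172 = 703.381 + 421.172 = 1124.55.
Reliability = 1124.55 / 1347.42 = 0.835.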